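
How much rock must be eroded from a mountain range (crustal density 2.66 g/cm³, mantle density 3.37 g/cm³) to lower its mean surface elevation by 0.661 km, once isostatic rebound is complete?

Net drop Δ = e − u = e − e ρ_c/ρ_m = e (ρ_m − ρ_c)/ρ_m.
e = Δ ρ_m/(ρ_m − ρ_c) = 0.661 km × 3.37/0.71 = 3.14 km.

3.14 km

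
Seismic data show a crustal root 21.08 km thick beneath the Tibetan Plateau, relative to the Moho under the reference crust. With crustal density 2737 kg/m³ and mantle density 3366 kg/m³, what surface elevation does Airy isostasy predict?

4.84 km

In Airy isostatic equilibrium: ρ_c h = (ρ_m − ρ_c) r.
h = r (ρ_m − ρ_c) / ρ_c = 21.08 km × (3366 − 2737) / 2737 = 4.84 km.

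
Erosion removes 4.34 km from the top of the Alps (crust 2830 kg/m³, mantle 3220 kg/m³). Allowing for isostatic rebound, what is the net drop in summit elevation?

Rebound u = e ρ_c/ρ_m = 4.34 km × 2830/3220 = 3.814 km.
Net surface drop = e − u = 4.34 km − 3.814 km = e (ρ_m − ρ_c)/ρ_m = 0.526 km.

0.526 km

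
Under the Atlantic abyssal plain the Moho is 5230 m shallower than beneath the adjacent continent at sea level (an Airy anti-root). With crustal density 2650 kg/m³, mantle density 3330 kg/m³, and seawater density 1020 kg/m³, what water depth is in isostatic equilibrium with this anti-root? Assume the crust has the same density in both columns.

2180 m

Replacing a thickness d of crust by seawater at the top must be balanced by replacing crust with mantle at the base: d (ρ_c − ρ_w) = a (ρ_m − ρ_c).
d = a (ρ_m − ρ_c)/(ρ_c − ρ_w) = 5230 m × 680/1630 = 2180 m.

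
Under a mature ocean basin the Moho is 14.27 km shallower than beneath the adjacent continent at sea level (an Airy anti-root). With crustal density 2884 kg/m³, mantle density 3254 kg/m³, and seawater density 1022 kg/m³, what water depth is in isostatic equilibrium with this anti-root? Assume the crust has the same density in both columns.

2.84 km

Replacing a thickness d of crust by seawater at the top must be balanced by replacing crust with mantle at the base: d (ρ_c − ρ_w) = a (ρ_m − ρ_c).
d = a (ρ_m − ρ_c)/(ρ_c − ρ_w) = 14.27 km × 370/1862 = 2.84 km.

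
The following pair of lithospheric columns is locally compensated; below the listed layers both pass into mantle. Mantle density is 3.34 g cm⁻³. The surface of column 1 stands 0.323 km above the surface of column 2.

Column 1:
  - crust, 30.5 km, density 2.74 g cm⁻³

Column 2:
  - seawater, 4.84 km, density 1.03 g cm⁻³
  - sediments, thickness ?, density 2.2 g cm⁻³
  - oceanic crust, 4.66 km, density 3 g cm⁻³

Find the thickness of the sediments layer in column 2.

3.91 km

Take the compensation level at the base of the deeper column (depth z_c below the surface of column 1) and equate Σ ρ_i t_i down to z_c; mantle fills any gap and the z_c terms cancel.
Column 1: 30.5×2.74 + (z_c − 30.5)×3.34
Column 2: 0.323×0 + 4.84×1.03 + x×2.2 + 4.66×3 + (z_c − 0.323 − 9.5 − x)×3.34
The z_c×3.34 term appears on both sides and cancels. Collect the known terms of each column as K = Σ(ρt)_known − 3.34 × (depth of known layers): K_1 = 83.57 − 3.34×30.5 = −18.3; K_2 = 18.9652 − 3.34×(0.323 + 9.5) = −13.84362.
Balance: K_1 = K_2 − x×(3.34 − 2.2), so x = (K_2 − K_1)/(3.34 − 2.2) = 4.45638/1.14 = 3.91 km.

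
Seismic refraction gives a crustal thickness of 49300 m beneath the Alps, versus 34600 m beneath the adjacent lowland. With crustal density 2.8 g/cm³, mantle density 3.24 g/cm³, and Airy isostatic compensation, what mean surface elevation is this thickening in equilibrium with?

Excess crust Δ = 49300 m − 34600 m = 14700 m, split between elevation h and root r with h + r = Δ.
Airy balance ρ_c h = (ρ_m − ρ_c) r gives r = h ρ_c/(ρ_m − ρ_c), so h (1 + ρ_c/(ρ_m − ρ_c)) = Δ, i.e. h = Δ (ρ_m − ρ_c)/ρ_m.
h = 14700 m × 0.44/3.24 = 2000 m.

2000 m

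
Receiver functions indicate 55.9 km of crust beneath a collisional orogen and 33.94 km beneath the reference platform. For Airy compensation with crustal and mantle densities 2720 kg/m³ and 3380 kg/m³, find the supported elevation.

Excess crust Δ = 55.9 km − 33.94 km = 21.96 km, split between elevation h and root r with h + r = Δ.
Airy balance ρ_c h = (ρ_m − ρ_c) r gives r = h ρ_c/(ρ_m − ρ_c), so h (1 + ρ_c/(ρ_m − ρ_c)) = Δ, i.e. h = Δ (ρ_m − ρ_c)/ρ_m.
h = 21.96 km × 660/3380 = 4.29 km.

4.29 km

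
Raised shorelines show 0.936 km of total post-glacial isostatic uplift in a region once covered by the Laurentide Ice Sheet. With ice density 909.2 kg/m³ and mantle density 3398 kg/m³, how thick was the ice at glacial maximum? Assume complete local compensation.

u = t ρ_ice/ρ_m → t = u ρ_m/ρ_ice = 0.936 km × 3398/909.2 = 3.5 km.

3.5 km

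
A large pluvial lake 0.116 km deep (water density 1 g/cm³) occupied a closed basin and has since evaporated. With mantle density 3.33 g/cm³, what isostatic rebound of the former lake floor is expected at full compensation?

u = d ρ_w/ρ_m = 0.116 km × 1/3.33 = 0.0348 km.

0.0348 km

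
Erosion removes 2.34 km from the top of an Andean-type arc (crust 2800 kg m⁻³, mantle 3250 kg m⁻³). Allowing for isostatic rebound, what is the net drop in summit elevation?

0.324 km

Rebound u = e ρ_c/ρ_m = 2.34 km × 2800/3250 = 2.016 km.
Net surface drop = e − u = 2.34 km − 2.016 km = e (ρ_m − ρ_c)/ρ_m = 0.324 km.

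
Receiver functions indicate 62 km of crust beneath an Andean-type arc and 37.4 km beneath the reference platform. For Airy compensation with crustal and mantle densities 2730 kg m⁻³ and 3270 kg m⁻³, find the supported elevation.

Excess crust Δ = 62 km − 37.4 km = 24.6 km, split between elevation h and root r with h + r = Δ.
Airy balance ρ_c h = (ρ_m − ρ_c) r gives r = h ρ_c/(ρ_m − ρ_c), so h (1 + ρ_c/(ρ_m − ρ_c)) = Δ, i.e. h = Δ (ρ_m − ρ_c)/ρ_m.
h = 24.6 km × 540/3270 = 4.06 km.

4.06 km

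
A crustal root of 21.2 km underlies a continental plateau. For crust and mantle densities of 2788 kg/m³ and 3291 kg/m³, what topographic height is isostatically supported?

In Airy isostatic equilibrium: ρ_c h = (ρ_m − ρ_c) r.
h = r (ρ_m − ρ_c) / ρ_c = 21.2 km × (3291 − 2788) / 2788 = 3.82 km.

3.82 km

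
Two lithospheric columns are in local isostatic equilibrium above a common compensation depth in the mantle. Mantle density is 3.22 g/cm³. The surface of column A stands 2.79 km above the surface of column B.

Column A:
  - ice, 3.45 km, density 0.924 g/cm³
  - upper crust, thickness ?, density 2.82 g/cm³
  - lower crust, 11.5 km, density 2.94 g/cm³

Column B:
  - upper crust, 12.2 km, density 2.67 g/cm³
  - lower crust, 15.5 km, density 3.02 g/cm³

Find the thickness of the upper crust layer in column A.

Take the compensation level at the base of the deeper column (depth z_c below the surface of column A) and equate Σ ρ_i t_i down to z_c; mantle fills any gap and the z_c terms cancel.
Column A: 3.45×0.924 + x×2.82 + 11.5×2.94 + (z_c − 14.95 − x)×3.22
Column B: 2.79×0 + 12.2×2.67 + 15.5×3.02 + (z_c − 2.79 − 27.7)×3.22
The z_c×3.22 term appears on both sides and cancels. Collect the known terms of each column as K = Σ(ρt)_known − 3.22 × (depth of known layers): K_A = 36.9978 − 3.22×14.95 = −11.1412; K_B = 79.384 − 3.22×(2.79 + 27.7) = −18.7938.
Balance: K_A − x×(3.22 − 2.82) = K_B, so x = (K_A − K_B)/(3.22 − 2.82) = 7.6526/0.4 = 19.1 km.

19.1 km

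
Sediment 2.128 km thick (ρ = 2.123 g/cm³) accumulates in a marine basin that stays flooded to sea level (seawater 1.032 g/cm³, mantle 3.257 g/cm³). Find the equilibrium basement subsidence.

Submarine loading: the sediment displaces seawater, and the subsidence is in turn flooded, so s (ρ_m − ρ_w) = t (ρ_sed − ρ_w).
s = 2.128 km × (2.123 − 1.032) / (3.257 − 1.032) = 1.04 km.

1.04 km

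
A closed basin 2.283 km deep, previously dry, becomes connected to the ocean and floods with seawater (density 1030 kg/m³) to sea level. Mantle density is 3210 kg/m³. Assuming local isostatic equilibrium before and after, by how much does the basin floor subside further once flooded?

1.08 km

After flooding the water column is d + s deep. Its weight must equal the weight of mantle displaced by the extra subsidence s: (d + s) ρ_w = s ρ_m.
s = d ρ_w / (ρ_m − ρ_w) = 2.283 km × 1030/(3210 − 1030) = 1.08 km.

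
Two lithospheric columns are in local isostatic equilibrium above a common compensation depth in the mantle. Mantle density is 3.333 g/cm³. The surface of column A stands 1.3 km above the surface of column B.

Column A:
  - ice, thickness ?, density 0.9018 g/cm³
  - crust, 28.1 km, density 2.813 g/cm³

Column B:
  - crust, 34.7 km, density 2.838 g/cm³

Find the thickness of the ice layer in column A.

Take the compensation level at the base of the deeper column (depth z_c below the surface of column A) and equate Σ ρ_i t_i down to z_c; mantle fills any gap and the z_c terms cancel.
Column A: x×0.9018 + 28.1×2.813 + (z_c − 28.1 − x)×3.333
Column B: 1.3×0 + 34.7×2.838 + (z_c − 1.3 − 34.7)×3.333
The z_c×3.333 term appears on both sides and cancels. Collect the known terms of each column as K = Σ(ρt)_known − 3.333 × (depth of known layers): K_A = 79.0453 − 3.333×28.1 = −14.612; K_B = 98.4786 − 3.333×(1.3 + 34.7) = −21.5094.
Balance: K_A − x×(3.333 − 0.9018) = K_B, so x = (K_A − K_B)/(3.333 − 0.9018) = 6.8974/2.4312 = 2.84 km.

2.84 km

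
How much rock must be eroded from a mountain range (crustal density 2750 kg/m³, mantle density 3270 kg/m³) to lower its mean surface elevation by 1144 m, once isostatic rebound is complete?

7190 m

Net drop Δ = e − u = e − e ρ_c/ρ_m = e (ρ_m − ρ_c)/ρ_m.
e = Δ ρ_m/(ρ_m − ρ_c) = 1144 m × 3270/520 = 7190 m.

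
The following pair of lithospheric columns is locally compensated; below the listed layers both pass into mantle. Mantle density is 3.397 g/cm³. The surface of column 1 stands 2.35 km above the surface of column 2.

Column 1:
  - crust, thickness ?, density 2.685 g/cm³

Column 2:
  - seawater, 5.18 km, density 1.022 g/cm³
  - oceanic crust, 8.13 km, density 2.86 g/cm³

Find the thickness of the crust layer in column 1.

34.6 km

Take the compensation level at the base of the deeper column (depth z_c below the surface of column 1) and equate Σ ρ_i t_i down to z_c; mantle fills any gap and the z_c terms cancel.
Column 1: x×2.685 + (z_c − 0 − x)×3.397
Column 2: 2.35×0 + 5.18×1.022 + 8.13×2.86 + (z_c − 2.35 − 13.31)×3.397
The z_c×3.397 term appears on both sides and cancels. Collect the known terms of each column as K = Σ(ρt)_known − 3.397 × (depth of known layers): K_1 = 0 − 3.397×0 = 0; K_2 = 28.54576 − 3.397×(2.35 + 13.31) = −24.65126.
Balance: K_1 − x×(3.397 − 2.685) = K_2, so x = (K_1 − K_2)/(3.397 − 2.685) = 24.6513/0.712 = 34.6 km.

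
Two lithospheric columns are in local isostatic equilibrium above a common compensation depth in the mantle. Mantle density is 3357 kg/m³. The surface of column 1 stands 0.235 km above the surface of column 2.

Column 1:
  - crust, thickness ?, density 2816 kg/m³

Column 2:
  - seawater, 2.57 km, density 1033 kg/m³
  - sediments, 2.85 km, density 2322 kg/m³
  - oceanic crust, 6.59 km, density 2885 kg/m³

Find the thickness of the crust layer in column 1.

Take the compensation level at the base of the deeper column (depth z_c below the surface of column 1) and equate Σ ρ_i t_i down to z_c; mantle fills any gap and the z_c terms cancel.
Column 1: x×2816 + (z_c − 0 − x)×3357
Column 2: 0.235×0 + 2.57×1033 + 2.85×2322 + 6.59×2885 + (z_c − 0.235 − 12.01)×3357
The z_c×3357 term appears on both sides and cancels. Collect the known terms of each column as K = Σ(ρt)_known − 3357 × (depth of known layers): K_1 = 0 − 3357×0 = 0; K_2 = 28284.66 − 3357×(0.235 + 12.01) = −12821.805.
Balance: K_1 − x×(3357 − 2816) = K_2, so x = (K_1 − K_2)/(3357 − 2816) = 12821.8/541 = 23.7 km.

23.7 km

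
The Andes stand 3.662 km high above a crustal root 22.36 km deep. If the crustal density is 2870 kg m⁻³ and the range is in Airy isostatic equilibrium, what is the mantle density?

Airy balance: ρ_c h = (ρ_m − ρ_c) r → ρ_m = ρ_c (1 + h/r).
ρ_m = 2870 × (1 + 3.662 km/22.36 km) = 3340 kg m⁻³.

3340 kg m⁻³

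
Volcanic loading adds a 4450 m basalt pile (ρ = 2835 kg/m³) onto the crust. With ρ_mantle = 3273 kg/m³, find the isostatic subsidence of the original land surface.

Subaerial loading: s = t ρ_load / ρ_m.
s = 4450 m × 2835/3273 = 3850 m.

3850 m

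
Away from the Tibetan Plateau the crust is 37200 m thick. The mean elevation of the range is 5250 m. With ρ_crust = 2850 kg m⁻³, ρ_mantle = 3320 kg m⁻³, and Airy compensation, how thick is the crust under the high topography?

74300 m

Root depth r = h ρ_c / (ρ_m − ρ_c) = 5250 m × 2850 / 470 = 31840 m.
Total thickness = T + h + r = 37200 m + 5250 m + 31840 m = 74300 m.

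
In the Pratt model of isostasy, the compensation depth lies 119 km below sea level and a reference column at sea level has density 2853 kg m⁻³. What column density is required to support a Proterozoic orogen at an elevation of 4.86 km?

Pratt balance: ρ_ref D = ρ (D + h).
ρ = ρ_ref D/(D + h) = 2853 × 119 km/(119 km + 4.86 km) = 2740 kg m⁻³.

2740 kg m⁻³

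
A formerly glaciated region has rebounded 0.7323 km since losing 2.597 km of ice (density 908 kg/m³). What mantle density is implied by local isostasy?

ρ_m = ρ_ice t / u = 908 × 2.597 km/0.7323 km = 3220 kg/m³.

3220 kg/m³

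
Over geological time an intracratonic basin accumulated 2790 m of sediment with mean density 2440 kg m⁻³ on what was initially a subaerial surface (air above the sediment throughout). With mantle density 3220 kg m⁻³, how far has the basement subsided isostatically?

2110 m

Subaerial load: s = t ρ_sed / ρ_m = 2790 m × 2440/3220 = 2110 m.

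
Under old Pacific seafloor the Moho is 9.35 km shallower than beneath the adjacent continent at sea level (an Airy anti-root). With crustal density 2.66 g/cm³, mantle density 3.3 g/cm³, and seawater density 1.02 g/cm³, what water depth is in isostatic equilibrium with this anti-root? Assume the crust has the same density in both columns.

Replacing a thickness d of crust by seawater at the top must be balanced by replacing crust with mantle at the base: d (ρ_c − ρ_w) = a (ρ_m − ρ_c).
d = a (ρ_m − ρ_c)/(ρ_c − ρ_w) = 9.35 km × 0.64/1.64 = 3.65 km.

3.65 km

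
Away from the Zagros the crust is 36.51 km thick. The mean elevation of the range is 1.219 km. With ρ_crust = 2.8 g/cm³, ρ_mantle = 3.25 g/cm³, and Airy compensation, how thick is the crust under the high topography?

45.3 km

Root depth r = h ρ_c / (ρ_m − ρ_c) = 1.219 km × 2.8 / 0.45 = 7.585 km.
Total thickness = T + h + r = 36.51 km + 1.219 km + 7.585 km = 45.3 km.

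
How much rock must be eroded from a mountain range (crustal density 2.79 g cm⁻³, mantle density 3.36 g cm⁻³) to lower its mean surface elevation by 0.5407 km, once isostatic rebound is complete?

Net drop Δ = e − u = e − e ρ_c/ρ_m = e (ρ_m − ρ_c)/ρ_m.
e = Δ ρ_m/(ρ_m − ρ_c) = 0.5407 km × 3.36/0.57 = 3.19 km.

3.19 km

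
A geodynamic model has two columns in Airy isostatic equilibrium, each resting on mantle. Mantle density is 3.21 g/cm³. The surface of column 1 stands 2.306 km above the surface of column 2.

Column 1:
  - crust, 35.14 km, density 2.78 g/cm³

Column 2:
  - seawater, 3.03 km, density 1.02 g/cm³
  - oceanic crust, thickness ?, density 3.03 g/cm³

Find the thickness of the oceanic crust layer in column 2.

Take the compensation level at the base of the deeper column (depth z_c below the surface of column 1) and equate Σ ρ_i t_i down to z_c; mantle fills any gap and the z_c terms cancel.
Column 1: 35.14×2.78 + (z_c − 35.14)×3.21
Column 2: 2.306×0 + 3.03×1.02 + x×3.03 + (z_c − 2.306 − 3.03 − x)×3.21
The z_c×3.21 term appears on both sides and cancels. Collect the known terms of each column as K = Σ(ρt)_known − 3.21 × (depth of known layers): K_1 = 97.6892 − 3.21×35.14 = −15.1102; K_2 = 3.0906 − 3.21×(2.306 + 3.03) = −14.03796.
Balance: K_1 = K_2 − x×(3.21 − 3.03), so x = (K_2 − K_1)/(3.21 − 3.03) = 1.07224/0.18 = 5.96 km.

5.96 km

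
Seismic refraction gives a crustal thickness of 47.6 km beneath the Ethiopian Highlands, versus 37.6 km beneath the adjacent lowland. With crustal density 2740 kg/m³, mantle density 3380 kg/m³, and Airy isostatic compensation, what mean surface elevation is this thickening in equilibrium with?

Excess crust Δ = 47.6 km − 37.6 km = 10 km, split between elevation h and root r with h + r = Δ.
Airy balance ρ_c h = (ρ_m − ρ_c) r gives r = h ρ_c/(ρ_m − ρ_c), so h (1 + ρ_c/(ρ_m − ρ_c)) = Δ, i.e. h = Δ (ρ_m − ρ_c)/ρ_m.
h = 10 km × 640/3380 = 1.89 km.

1.89 km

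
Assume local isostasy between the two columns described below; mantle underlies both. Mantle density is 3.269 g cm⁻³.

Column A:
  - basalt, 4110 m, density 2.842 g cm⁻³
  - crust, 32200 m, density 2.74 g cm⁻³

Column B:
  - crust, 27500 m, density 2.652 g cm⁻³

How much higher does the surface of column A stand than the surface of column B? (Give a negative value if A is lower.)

For any compensation level in the mantle, the mantle terms cancel and isostasy reduces to e = (Σt_A − Σt_B) − (Σ(ρt)_A − Σ(ρt)_B) / ρ_m.
Σt_A = 36310 m; Σt_B = 27500 m; Σ(ρt)_A = 99908.62; Σ(ρt)_B = 72930 (in m·g cm⁻³).
e = (36310 − 27500) − (99908.62 − 72930) / 3.269 = 557 m.

557 m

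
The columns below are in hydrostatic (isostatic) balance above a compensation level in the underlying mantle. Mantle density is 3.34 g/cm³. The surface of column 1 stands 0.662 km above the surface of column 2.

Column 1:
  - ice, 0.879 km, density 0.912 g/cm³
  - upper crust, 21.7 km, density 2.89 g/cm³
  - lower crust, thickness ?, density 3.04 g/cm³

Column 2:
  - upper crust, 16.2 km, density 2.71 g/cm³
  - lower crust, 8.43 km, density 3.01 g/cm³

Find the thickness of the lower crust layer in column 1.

11 km

Take the compensation level at the base of the deeper column (depth z_c below the surface of column 1) and equate Σ ρ_i t_i down to z_c; mantle fills any gap and the z_c terms cancel.
Column 1: 0.879×0.912 + 21.7×2.89 + x×3.04 + (z_c − 22.579 − x)×3.34
Column 2: 0.662×0 + 16.2×2.71 + 8.43×3.01 + (z_c − 0.662 − 24.63)×3.34
The z_c×3.34 term appears on both sides and cancels. Collect the known terms of each column as K = Σ(ρt)_known − 3.34 × (depth of known layers): K_1 = 63.514648 − 3.34×22.579 = −11.899212; K_2 = 69.2763 − 3.34×(0.662 + 24.63) = −15.19898.
Balance: K_1 − x×(3.34 − 3.04) = K_2, so x = (K_1 − K_2)/(3.34 − 3.04) = 3.29977/0.3 = 11 km.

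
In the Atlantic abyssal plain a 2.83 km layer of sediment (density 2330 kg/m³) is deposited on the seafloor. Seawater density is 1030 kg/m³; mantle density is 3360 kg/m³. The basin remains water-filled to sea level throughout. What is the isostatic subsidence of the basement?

1.58 km

Submarine loading: the sediment displaces seawater, and the subsidence is in turn flooded, so s (ρ_m − ρ_w) = t (ρ_sed − ρ_w).
s = 2.83 km × (2330 − 1030) / (3360 − 1030) = 1.58 km.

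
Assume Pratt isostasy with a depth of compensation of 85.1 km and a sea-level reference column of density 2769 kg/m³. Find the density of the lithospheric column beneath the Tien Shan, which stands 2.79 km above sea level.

2680 kg/m³

Pratt balance: ρ_ref D = ρ (D + h).
ρ = ρ_ref D/(D + h) = 2769 × 85.1 km/(85.1 km + 2.79 km) = 2680 kg/m³.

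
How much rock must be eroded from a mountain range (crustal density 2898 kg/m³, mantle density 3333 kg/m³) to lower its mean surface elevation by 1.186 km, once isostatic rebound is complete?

Net drop Δ = e − u = e − e ρ_c/ρ_m = e (ρ_m − ρ_c)/ρ_m.
e = Δ ρ_m/(ρ_m − ρ_c) = 1.186 km × 3333/435 = 9.09 km.

9.09 km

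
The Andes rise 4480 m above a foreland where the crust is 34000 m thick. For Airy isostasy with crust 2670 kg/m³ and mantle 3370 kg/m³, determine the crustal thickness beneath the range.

Root depth r = h ρ_c / (ρ_m − ρ_c) = 4480 m × 2670 / 700 = 17090 m.
Total thickness = T + h + r = 34000 m + 4480 m + 17090 m = 55600 m.

55600 m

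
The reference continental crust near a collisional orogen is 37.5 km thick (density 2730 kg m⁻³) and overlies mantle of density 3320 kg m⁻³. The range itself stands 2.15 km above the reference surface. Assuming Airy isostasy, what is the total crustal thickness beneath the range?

Root depth r = h ρ_c / (ρ_m − ρ_c) = 2.15 km × 2730 / 590 = 9.948 km.
Total thickness = T + h + r = 37.5 km + 2.15 km + 9.948 km = 49.6 km.

49.6 km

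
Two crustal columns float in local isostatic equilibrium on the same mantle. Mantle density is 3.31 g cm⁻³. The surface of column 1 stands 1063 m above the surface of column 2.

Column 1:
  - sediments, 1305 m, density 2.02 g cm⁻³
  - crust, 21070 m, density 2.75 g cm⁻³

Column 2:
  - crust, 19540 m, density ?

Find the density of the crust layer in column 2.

2.8 g cm⁻³

Take the compensation level at the base of the deeper column (depth z_c below the surface of column 1) and equate Σ ρ_i t_i down to z_c; mantle fills any gap and the z_c terms cancel.
Column 1: 1305×2.02 + 21070×2.75 + (z_c − 22375)×3.31
Column 2: 1063×0 + 19540×ρ + (z_c − 1063 − 19540)×3.31
The z_c×3.31 term appears on both sides and cancels. Collect the known terms of each column as K = Σ(ρt)_known − 3.31 × (depth of known layers): K_1 = 60578.6 − 3.31×22375 = −13482.65; K_2 = 0 − 3.31×(1063 + 19540) = −68195.93.
Balance: K_1 = K_2 + 19540×ρ, so ρ = (K_1 − K_2)/19540 = 54713.3/19540 = 2.8 g cm⁻³.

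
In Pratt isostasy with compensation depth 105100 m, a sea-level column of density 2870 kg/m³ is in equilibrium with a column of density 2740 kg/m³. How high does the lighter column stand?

ρ_ref D = ρ (D + h) → h = D (ρ_ref − ρ)/ρ.
h = 105100 m × (2870 − 2740)/2740 = 4990 m.

4990 m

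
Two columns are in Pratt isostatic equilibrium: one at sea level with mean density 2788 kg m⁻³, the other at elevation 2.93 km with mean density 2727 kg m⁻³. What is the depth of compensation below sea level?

ρ_ref D = ρ (D + h) → D (ρ_ref − ρ) = ρ h.
D = ρ h/(ρ_ref − ρ) = 2727 × 2.93 km/(2788 − 2727) = 131 km.

131 km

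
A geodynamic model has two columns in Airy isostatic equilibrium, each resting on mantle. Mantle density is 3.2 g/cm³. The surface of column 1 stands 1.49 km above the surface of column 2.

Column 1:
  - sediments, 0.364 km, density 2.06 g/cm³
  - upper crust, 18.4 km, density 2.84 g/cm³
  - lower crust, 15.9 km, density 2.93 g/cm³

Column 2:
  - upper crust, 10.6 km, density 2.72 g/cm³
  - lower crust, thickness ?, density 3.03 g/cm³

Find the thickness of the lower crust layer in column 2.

Take the compensation level at the base of the deeper column (depth z_c below the surface of column 1) and equate Σ ρ_i t_i down to z_c; mantle fills any gap and the z_c terms cancel.
Column 1: 0.364×2.06 + 18.4×2.84 + 15.9×2.93 + (z_c − 34.664)×3.2
Column 2: 1.49×0 + 10.6×2.72 + x×3.03 + (z_c − 1.49 − 10.6 − x)×3.2
The z_c×3.2 term appears on both sides and cancels. Collect the known terms of each column as K = Σ(ρt)_known − 3.2 × (depth of known layers): K_1 = 99.59284 − 3.2×34.664 = −11.33196; K_2 = 28.832 − 3.2×(1.49 + 10.6) = −9.856.
Balance: K_1 = K_2 − x×(3.2 − 3.03), so x = (K_2 − K_1)/(3.2 − 3.03) = 1.47596/0.17 = 8.68 km.

8.68 km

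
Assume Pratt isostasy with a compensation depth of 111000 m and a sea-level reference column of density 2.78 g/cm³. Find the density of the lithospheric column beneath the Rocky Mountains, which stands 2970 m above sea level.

Pratt balance: ρ_ref D = ρ (D + h).
ρ = ρ_ref D/(D + h) = 2.78 × 111000 m/(111000 m + 2970 m) = 2.71 g/cm³.

2.71 g/cm³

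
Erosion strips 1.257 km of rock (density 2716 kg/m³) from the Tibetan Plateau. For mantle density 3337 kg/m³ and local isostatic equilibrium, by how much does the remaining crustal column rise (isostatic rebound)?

1.02 km

Unloading: uplift u = e ρ_c/ρ_m = 1.257 km × 2716/3337 = 1.02 km.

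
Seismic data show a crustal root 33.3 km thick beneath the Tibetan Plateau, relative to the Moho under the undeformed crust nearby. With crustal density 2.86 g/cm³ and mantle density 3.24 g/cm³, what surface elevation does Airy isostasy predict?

4.42 km

Isostatic balance requires: ρ_c h = (ρ_m − ρ_c) r.
h = r (ρ_m − ρ_c) / ρ_c = 33.3 km × (3.24 − 2.86) / 2.86 = 4.42 km.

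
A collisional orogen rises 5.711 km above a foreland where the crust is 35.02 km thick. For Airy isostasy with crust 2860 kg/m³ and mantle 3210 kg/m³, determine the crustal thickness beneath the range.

Root depth r = h ρ_c / (ρ_m − ρ_c) = 5.711 km × 2860 / 350 = 46.67 km.
Total thickness = T + h + r = 35.02 km + 5.711 km + 46.67 km = 87.4 km.

87.4 km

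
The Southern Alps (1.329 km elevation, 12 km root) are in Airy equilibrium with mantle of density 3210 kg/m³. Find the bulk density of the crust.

ρ_c h = (ρ_m − ρ_c) r → ρ_c (h + r) = ρ_m r → ρ_c = ρ_m r / (h + r).
ρ_c = 3210 × 12 km / (1.329 km + 12 km) = 2890 kg/m³.

2890 kg/m³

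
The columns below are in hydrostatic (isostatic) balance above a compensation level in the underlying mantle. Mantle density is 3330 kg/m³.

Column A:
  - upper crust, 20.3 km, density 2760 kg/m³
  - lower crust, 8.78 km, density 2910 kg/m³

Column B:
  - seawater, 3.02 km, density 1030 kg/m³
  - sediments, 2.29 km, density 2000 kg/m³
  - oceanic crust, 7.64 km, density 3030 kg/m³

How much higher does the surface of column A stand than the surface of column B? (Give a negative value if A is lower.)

0.893 km

For any compensation level in the mantle, the mantle terms cancel and isostasy reduces to e = (Σt_A − Σt_B) − (Σ(ρt)_A − Σ(ρt)_B) / ρ_m.
Σt_A = 29.08 km; Σt_B = 12.95 km; Σ(ρt)_A = 81577.8; Σ(ρt)_B = 30839.8 (in km·kg/m³).
e = (29.08 − 12.95) − (81577.8 − 30839.8) / 3330 = 0.893 km.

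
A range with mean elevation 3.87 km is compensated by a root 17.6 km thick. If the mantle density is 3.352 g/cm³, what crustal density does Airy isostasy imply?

ρ_c h = (ρ_m − ρ_c) r → ρ_c (h + r) = ρ_m r → ρ_c = ρ_m r / (h + r).
ρ_c = 3.352 × 17.6 km / (3.87 km + 17.6 km) = 2.75 g/cm³.

2.75 g/cm³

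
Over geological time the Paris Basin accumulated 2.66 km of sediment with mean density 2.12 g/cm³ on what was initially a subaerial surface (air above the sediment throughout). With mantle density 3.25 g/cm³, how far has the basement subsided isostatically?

Subaerial load: s = t ρ_sed / ρ_m = 2.66 km × 2.12/3.25 = 1.74 km.

1.74 km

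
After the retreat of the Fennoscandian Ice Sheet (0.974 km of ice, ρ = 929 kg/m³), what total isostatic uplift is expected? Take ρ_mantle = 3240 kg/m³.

Removing the load lets mantle flow back in; uplift u satisfies ρ_ice t = ρ_m u.
u = t ρ_ice/ρ_m = 0.974 km × 929/3240 = 0.279 km.

0.279 km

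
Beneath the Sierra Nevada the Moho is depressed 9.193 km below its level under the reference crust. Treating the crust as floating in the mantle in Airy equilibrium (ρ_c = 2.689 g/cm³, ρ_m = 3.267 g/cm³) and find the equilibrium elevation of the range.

Isostatic balance requires: ρ_c h = (ρ_m − ρ_c) r.
h = r (ρ_m − ρ_c) / ρ_c = 9.193 km × (3.267 − 2.689) / 2.689 = 1.98 km.

1.98 km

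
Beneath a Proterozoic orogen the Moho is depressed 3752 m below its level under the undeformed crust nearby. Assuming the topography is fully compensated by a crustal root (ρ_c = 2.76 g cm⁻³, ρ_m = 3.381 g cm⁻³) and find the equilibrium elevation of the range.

844 m

Isostatic balance requires: ρ_c h = (ρ_m − ρ_c) r.
h = r (ρ_m − ρ_c) / ρ_c = 3752 m × (3.381 − 2.76) / 2.76 = 844 m.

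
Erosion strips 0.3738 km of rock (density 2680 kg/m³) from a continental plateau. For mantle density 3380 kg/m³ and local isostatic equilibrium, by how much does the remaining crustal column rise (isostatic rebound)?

0.296 km

Unloading: uplift u = e ρ_c/ρ_m = 0.3738 km × 2680/3380 = 0.296 km.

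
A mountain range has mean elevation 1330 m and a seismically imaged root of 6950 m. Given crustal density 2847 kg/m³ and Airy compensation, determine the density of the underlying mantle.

Airy balance: ρ_c h = (ρ_m − ρ_c) r → ρ_m = ρ_c (1 + h/r).
ρ_m = 2847 × (1 + 1330 m/6950 m) = 3390 kg/m³.

3390 kg/m³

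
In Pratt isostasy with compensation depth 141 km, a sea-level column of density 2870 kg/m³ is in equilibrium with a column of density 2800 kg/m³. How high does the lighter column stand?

3.52 km

ρ_ref D = ρ (D + h) → h = D (ρ_ref − ρ)/ρ.
h = 141 km × (2870 − 2800)/2800 = 3.52 km.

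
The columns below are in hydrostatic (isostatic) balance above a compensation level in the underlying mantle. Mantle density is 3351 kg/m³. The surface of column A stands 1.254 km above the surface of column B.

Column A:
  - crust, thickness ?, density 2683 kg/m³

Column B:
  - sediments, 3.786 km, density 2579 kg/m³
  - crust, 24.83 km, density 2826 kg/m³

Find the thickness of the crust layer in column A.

Take the compensation level at the base of the deeper column (depth z_c below the surface of column A) and equate Σ ρ_i t_i down to z_c; mantle fills any gap and the z_c terms cancel.
Column A: x×2683 + (z_c − 0 − x)×3351
Column B: 1.254×0 + 3.786×2579 + 24.83×2826 + (z_c − 1.254 − 28.616)×3351
The z_c×3351 term appears on both sides and cancels. Collect the known terms of each column as K = Σ(ρt)_known − 3351 × (depth of known layers): K_A = 0 − 3351×0 = 0; K_B = 79933.674 − 3351×(1.254 + 28.616) = −20160.696.
Balance: K_A − x×(3351 − 2683) = K_B, so x = (K_A − K_B)/(3351 − 2683) = 20160.7/668 = 30.2 km.

30.2 km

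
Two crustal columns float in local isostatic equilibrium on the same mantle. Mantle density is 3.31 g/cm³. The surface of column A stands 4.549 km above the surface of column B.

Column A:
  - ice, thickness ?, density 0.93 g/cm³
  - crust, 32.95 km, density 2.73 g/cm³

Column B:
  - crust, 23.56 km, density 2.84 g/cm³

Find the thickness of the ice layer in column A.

Take the compensation level at the base of the deeper column (depth z_c below the surface of column A) and equate Σ ρ_i t_i down to z_c; mantle fills any gap and the z_c terms cancel.
Column A: x×0.93 + 32.95×2.73 + (z_c − 32.95 − x)×3.31
Column B: 4.549×0 + 23.56×2.84 + (z_c − 4.549 − 23.56)×3.31
The z_c×3.31 term appears on both sides and cancels. Collect the known terms of each column as K = Σ(ρt)_known − 3.31 × (depth of known layers): K_A = 89.9535 − 3.31×32.95 = −19.111; K_B = 66.9104 − 3.31×(4.549 + 23.56) = −26.13039.
Balance: K_A − x×(3.31 − 0.93) = K_B, so x = (K_A − K_B)/(3.31 − 0.93) = 7.01939/2.38 = 2.95 km.

2.95 km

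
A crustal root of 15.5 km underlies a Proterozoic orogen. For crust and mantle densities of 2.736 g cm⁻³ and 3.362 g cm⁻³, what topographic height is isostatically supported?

In Airy isostatic equilibrium: ρ_c h = (ρ_m − ρ_c) r.
h = r (ρ_m − ρ_c) / ρ_c = 15.5 km × (3.362 − 2.736) / 2.736 = 3.55 km.

3.55 km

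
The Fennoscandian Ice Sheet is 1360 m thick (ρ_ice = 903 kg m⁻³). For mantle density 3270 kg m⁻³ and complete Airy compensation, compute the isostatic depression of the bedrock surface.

By Archimedes' principle applied to the lithosphere: the ice load ρ_ice t is balanced by mantle displaced below, ρ_m s.
s = t ρ_ice / ρ_m = 1360 m × 903/3270 = 376 m.

376 m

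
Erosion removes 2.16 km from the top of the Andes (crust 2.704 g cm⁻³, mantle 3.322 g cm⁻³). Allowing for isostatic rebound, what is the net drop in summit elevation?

Rebound u = e ρ_c/ρ_m = 2.16 km × 2.704/3.322 = 1.758 km.
Net surface drop = e − u = 2.16 km − 1.758 km = e (ρ_m − ρ_c)/ρ_m = 0.402 km.

0.402 km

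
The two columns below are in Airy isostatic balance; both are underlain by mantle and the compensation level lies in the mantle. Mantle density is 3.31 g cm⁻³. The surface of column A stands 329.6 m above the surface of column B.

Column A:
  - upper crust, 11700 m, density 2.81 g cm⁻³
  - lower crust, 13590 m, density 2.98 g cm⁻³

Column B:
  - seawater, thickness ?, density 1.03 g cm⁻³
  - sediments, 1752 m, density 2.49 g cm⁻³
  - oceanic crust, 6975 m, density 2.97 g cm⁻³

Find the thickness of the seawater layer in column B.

Take the compensation level at the base of the deeper column (depth z_c below the surface of column A) and equate Σ ρ_i t_i down to z_c; mantle fills any gap and the z_c terms cancel.
Column A: 11700×2.81 + 13590×2.98 + (z_c − 25290)×3.31
Column B: 329.6×0 + x×1.03 + 1752×2.49 + 6975×2.97 + (z_c − 329.6 − 8727 − x)×3.31
The z_c×3.31 term appears on both sides and cancels. Collect the known terms of each column as K = Σ(ρt)_known − 3.31 × (depth of known layers): K_A = 73375.2 − 3.31×25290 = −10334.7; K_B = 25078.23 − 3.31×(329.6 + 8727) = −4899.116.
Balance: K_A = K_B − x×(3.31 − 1.03), so x = (K_B − K_A)/(3.31 − 1.03) = 5435.58/2.28 = 2380 m.

2380 m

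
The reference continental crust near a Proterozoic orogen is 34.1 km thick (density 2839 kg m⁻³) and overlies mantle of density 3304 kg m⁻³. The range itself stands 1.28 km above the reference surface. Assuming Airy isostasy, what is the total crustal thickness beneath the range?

43.2 km

Root depth r = h ρ_c / (ρ_m − ρ_c) = 1.28 km × 2839 / 465 = 7.815 km.
Total thickness = T + h + r = 34.1 km + 1.28 km + 7.815 km = 43.2 km.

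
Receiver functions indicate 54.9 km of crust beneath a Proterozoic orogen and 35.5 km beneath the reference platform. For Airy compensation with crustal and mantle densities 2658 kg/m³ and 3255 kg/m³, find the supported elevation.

3.56 km

Excess crust Δ = 54.9 km − 35.5 km = 19.4 km, split between elevation h and root r with h + r = Δ.
Airy balance ρ_c h = (ρ_m − ρ_c) r gives r = h ρ_c/(ρ_m − ρ_c), so h (1 + ρ_c/(ρ_m − ρ_c)) = Δ, i.e. h = Δ (ρ_m − ρ_c)/ρ_m.
h = 19.4 km × 597/3255 = 3.56 km.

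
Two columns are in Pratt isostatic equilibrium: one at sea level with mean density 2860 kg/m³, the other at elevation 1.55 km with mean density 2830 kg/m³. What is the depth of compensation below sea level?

ρ_ref D = ρ (D + h) → D (ρ_ref − ρ) = ρ h.
D = ρ h/(ρ_ref − ρ) = 2830 × 1.55 km/(2860 − 2830) = 146 km.

146 km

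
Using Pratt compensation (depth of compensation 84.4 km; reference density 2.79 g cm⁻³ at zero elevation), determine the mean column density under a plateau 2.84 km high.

Pratt balance: ρ_ref D = ρ (D + h).
ρ = ρ_ref D/(D + h) = 2.79 × 84.4 km/(84.4 km + 2.84 km) = 2.7 g cm⁻³.

2.7 g cm⁻³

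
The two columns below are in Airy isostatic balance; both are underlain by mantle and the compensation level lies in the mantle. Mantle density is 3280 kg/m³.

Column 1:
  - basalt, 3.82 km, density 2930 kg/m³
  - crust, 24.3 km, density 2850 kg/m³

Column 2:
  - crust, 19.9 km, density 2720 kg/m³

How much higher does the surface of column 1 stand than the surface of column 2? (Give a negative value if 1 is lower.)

For any compensation level in the mantle, the mantle terms cancel and isostasy reduces to e = (Σt_1 − Σt_2) − (Σ(ρt)_1 − Σ(ρt)_2) / ρ_m.
Σt_1 = 28.12 km; Σt_2 = 19.9 km; Σ(ρt)_1 = 80447.6; Σ(ρt)_2 = 54128 (in km·kg/m³).
e = (28.12 − 19.9) − (80447.6 − 54128) / 3280 = 0.196 km.

0.196 km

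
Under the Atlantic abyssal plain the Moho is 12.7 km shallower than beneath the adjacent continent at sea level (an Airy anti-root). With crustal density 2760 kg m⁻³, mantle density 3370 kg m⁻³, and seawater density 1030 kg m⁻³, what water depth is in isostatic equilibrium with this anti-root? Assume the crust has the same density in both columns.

4.48 km

Replacing a thickness d of crust by seawater at the top must be balanced by replacing crust with mantle at the base: d (ρ_c − ρ_w) = a (ρ_m − ρ_c).
d = a (ρ_m − ρ_c)/(ρ_c − ρ_w) = 12.7 km × 610/1730 = 4.48 km.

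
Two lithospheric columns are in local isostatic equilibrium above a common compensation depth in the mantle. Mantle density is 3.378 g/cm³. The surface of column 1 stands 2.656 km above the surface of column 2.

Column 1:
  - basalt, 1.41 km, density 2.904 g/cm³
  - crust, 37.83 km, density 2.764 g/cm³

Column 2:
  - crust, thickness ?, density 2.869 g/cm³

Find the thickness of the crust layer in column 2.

Take the compensation level at the base of the deeper column (depth z_c below the surface of column 1) and equate Σ ρ_i t_i down to z_c; mantle fills any gap and the z_c terms cancel.
Column 1: 1.41×2.904 + 37.83×2.764 + (z_c − 39.24)×3.378
Column 2: 2.656×0 + x×2.869 + (z_c − 2.656 − 0 − x)×3.378
The z_c×3.378 term appears on both sides and cancels. Collect the known terms of each column as K = Σ(ρt)_known − 3.378 × (depth of known layers): K_1 = 108.65676 − 3.378×39.24 = −23.89596; K_2 = 0 − 3.378×(2.656 + 0) = −8.971968.
Balance: K_1 = K_2 − x×(3.378 − 2.869), so x = (K_2 − K_1)/(3.378 − 2.869) = 14.924/0.509 = 29.3 km.

29.3 km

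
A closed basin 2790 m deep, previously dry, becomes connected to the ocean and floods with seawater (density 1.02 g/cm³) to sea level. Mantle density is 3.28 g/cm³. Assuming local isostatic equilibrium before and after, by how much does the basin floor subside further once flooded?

1260 m

After flooding the water column is d + s deep. Its weight must equal the weight of mantle displaced by the extra subsidence s: (d + s) ρ_w = s ρ_m.
s = d ρ_w / (ρ_m − ρ_w) = 2790 m × 1.02/(3.28 − 1.02) = 1260 m.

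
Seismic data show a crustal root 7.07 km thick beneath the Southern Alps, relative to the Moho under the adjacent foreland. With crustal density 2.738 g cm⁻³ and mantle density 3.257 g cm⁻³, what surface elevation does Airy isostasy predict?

Balancing pressure at the compensation depth: ρ_c h = (ρ_m − ρ_c) r.
h = r (ρ_m − ρ_c) / ρ_c = 7.07 km × (3.257 − 2.738) / 2.738 = 1.34 km.

1.34 km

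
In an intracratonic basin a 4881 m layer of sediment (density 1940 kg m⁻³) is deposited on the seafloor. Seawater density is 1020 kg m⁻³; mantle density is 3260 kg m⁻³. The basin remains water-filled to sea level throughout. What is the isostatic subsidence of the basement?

2000 m

Submarine loading: the sediment displaces seawater, and the subsidence is in turn flooded, so s (ρ_m − ρ_w) = t (ρ_sed − ρ_w).
s = 4881 m × (1940 − 1020) / (3260 − 1020) = 2000 m.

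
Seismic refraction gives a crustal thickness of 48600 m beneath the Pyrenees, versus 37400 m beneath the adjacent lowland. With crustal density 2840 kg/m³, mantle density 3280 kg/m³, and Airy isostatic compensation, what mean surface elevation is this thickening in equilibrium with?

Excess crust Δ = 48600 m − 37400 m = 11200 m, split between elevation h and root r with h + r = Δ.
Airy balance ρ_c h = (ρ_m − ρ_c) r gives r = h ρ_c/(ρ_m − ρ_c), so h (1 + ρ_c/(ρ_m − ρ_c)) = Δ, i.e. h = Δ (ρ_m − ρ_c)/ρ_m.
h = 11200 m × 440/3280 = 1500 m.

1500 m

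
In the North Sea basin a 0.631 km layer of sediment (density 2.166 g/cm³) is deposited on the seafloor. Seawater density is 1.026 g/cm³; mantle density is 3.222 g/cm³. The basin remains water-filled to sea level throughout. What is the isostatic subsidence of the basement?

0.328 km

Submarine loading: the sediment displaces seawater, and the subsidence is in turn flooded, so s (ρ_m − ρ_w) = t (ρ_sed − ρ_w).
s = 0.631 km × (2.166 − 1.026) / (3.222 − 1.026) = 0.328 km.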